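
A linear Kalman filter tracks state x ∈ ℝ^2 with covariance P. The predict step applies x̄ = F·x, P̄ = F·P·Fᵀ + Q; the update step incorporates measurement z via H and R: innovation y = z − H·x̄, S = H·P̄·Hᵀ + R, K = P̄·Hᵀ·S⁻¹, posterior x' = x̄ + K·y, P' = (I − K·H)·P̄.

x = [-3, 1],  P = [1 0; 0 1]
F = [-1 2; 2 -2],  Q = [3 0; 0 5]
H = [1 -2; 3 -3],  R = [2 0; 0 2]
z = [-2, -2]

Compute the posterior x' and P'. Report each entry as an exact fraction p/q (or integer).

x̄ = F·x = [5, -8]
P̄ = F·P·Fᵀ + Q = [8 -6; -6 13]
y = z − H·x̄ = [-23, -41]
S = H·P̄·Hᵀ + R = [86 156; 156 299]
K = P̄·Hᵀ·S⁻¹ = [-22/53 246/689; -26/53 45/689]
x' = x̄ + K·y = [-63/689, 417/689]
P' = (I − K·H)·P̄ = [900/689 736/689; 736/689 706/689]

x' = [-63/689, 417/689]
P' = [900/689 736/689; 736/689 706/689]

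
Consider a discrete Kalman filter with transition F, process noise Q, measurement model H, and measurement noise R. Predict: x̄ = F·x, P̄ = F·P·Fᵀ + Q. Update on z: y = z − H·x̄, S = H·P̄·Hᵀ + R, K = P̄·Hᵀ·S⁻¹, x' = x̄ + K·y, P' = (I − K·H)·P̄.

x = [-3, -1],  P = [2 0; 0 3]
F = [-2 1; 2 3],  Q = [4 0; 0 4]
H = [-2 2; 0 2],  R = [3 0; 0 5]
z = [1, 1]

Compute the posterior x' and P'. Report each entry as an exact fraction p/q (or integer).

x' = [3669/10867, 6431/10867]
P' = [18913/10867 11695/10867; 11695/10867 12265/10867]

x̄ = F·x = [5, -9]
P̄ = F·P·Fᵀ + Q = [15 1; 1 39]
y = z − H·x̄ = [29, 19]
S = H·P̄·Hᵀ + R = [211 152; 152 161]
K = P̄·Hᵀ·S⁻¹ = [-4812/10867 4678/10867; 380/10867 4906/10867]
x' = x̄ + K·y = [3669/10867, 6431/10867]
P' = (I − K·H)·P̄ = [18913/10867 11695/10867; 11695/10867 12265/10867]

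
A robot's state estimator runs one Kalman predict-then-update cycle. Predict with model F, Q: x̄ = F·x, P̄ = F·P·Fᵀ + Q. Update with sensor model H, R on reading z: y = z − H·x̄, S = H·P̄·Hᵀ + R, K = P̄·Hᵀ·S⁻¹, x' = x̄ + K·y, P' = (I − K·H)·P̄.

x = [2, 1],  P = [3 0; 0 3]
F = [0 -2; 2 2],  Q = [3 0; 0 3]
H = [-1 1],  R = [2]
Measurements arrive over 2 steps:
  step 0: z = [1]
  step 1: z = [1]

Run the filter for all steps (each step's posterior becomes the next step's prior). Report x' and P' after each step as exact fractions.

step 0: x̄ = F·x = [-2, 6]
step 0: P̄ = F·P·Fᵀ + Q = [15 -12; -12 27]
step 0: y = z − H·x̄ = [-7]
step 0: S = H·P̄·Hᵀ + R = [68]
step 0: K = P̄·Hᵀ·S⁻¹ = [-27/68; 39/68]
step 0: x' = x̄ + K·y = [53/68, 135/68]
step 0: P' = (I − K·H)·P̄ = [291/68 237/68; 237/68 315/68]
step 1: x̄ = F·x = [-135/34, 94/17]
step 1: P̄ = F·P·Fᵀ + Q = [366/17 -552/17; -552/17 1131/17]
step 1: y = z − H·x̄ = [-17/2]
step 1: S = H·P̄·Hᵀ + R = [155]
step 1: K = P̄·Hᵀ·S⁻¹ = [-54/155; 99/155]
step 1: x' = x̄ + K·y = [-5319/5270, 529/5270]
step 1: P' = (I − K·H)·P̄ = [7158/2635 5322/2635; 5322/2635 8688/2635]

step 0: x' = [53/68, 135/68], P' = [291/68 237/68; 237/68 315/68]
step 1: x' = [-5319/5270, 529/5270], P' = [7158/2635 5322/2635; 5322/2635 8688/2635]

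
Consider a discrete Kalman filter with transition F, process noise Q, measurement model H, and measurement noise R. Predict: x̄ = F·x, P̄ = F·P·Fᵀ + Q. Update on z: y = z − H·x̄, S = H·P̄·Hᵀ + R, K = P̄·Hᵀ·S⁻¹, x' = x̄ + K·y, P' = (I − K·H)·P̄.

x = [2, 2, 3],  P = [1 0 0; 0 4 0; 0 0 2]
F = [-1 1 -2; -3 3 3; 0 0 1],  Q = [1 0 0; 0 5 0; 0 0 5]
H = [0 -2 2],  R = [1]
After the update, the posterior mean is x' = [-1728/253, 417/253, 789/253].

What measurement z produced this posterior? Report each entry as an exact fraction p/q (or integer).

x̄ = F·x = [-6, 9, 3]
P̄ = F·P·Fᵀ + Q = [14 3 -4; 3 68 6; -4 6 7]
S = H·P̄·Hᵀ + R = [253]
K = P̄·Hᵀ·S⁻¹ = [-14/253; -124/253; 2/253]
x' − x̄ = [-210/253, -1860/253, 30/253] = K·y
y = (KᵀK)⁻¹·Kᵀ·(x' − x̄) = [15]
z = y + H·x̄ = [15] + [-12] = [3]

z = [3]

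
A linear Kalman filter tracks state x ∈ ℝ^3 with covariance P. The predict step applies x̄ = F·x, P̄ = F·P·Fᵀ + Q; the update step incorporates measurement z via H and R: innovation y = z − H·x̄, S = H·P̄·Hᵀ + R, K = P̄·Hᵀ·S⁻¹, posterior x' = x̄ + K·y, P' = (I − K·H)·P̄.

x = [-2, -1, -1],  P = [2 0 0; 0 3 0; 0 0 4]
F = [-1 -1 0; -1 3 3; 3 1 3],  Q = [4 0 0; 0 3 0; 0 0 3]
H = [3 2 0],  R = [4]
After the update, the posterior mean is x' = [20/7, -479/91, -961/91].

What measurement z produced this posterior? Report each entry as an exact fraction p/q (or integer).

z = [-2]

x̄ = F·x = [3, -4, -10]
P̄ = F·P·Fᵀ + Q = [9 -7 -9; -7 68 39; -9 39 60]
S = H·P̄·Hᵀ + R = [273]
K = P̄·Hᵀ·S⁻¹ = [1/21; 115/273; 17/91]
x' − x̄ = [-1/7, -115/91, -51/91] = K·y
y = (KᵀK)⁻¹·Kᵀ·(x' − x̄) = [-3]
z = y + H·x̄ = [-3] + [1] = [-2]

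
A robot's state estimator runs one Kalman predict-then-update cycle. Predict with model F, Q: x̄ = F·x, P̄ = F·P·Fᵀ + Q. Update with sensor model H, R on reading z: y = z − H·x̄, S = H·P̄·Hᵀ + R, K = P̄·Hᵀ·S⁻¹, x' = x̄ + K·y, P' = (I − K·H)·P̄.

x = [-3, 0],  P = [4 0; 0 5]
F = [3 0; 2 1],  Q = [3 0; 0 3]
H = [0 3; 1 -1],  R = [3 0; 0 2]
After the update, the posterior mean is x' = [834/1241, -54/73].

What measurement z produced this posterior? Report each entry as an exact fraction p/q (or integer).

z = [-2, 2]

x̄ = F·x = [-9, -6]
P̄ = F·P·Fᵀ + Q = [39 24; 24 24]
S = H·P̄·Hᵀ + R = [219 0; 0 17]
K = P̄·Hᵀ·S⁻¹ = [24/73 15/17; 24/73 0]
x' − x̄ = [12003/1241, 384/73] = K·y
y = (KᵀK)⁻¹·Kᵀ·(x' − x̄) = [16, 5]
z = y + H·x̄ = [16, 5] + [-18, -3] = [-2, 2]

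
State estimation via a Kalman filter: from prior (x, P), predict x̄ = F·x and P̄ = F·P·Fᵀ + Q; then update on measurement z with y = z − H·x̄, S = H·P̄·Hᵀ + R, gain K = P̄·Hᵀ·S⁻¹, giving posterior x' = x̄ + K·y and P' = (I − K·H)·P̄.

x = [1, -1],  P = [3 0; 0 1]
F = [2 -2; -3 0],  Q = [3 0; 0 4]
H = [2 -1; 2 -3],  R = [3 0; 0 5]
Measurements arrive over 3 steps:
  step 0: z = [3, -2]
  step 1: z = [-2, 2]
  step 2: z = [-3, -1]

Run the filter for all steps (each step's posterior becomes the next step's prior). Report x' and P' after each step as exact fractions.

step 0: x' = [14668/6863, 12764/6863], P' = [8765/6863 7150/6863; 7150/6863 8945/6863]
step 1: x' = [-22767336/13410433, -24905236/13410433], P' = [17046907/13410433 14321438/13410433; 14321438/13410433 18128527/13410433]
step 2: x' = [-20480566132/25941966959, 5670574840/25941966959], P' = [33146301461/25941966959 27886726474/25941966959; 27886726474/25941966959 35256836921/25941966959]

step 0: x̄ = F·x = [4, -3]
step 0: P̄ = F·P·Fᵀ + Q = [19 -18; -18 31]
step 0: y = z − H·x̄ = [-8, -19]
step 0: S = H·P̄·Hᵀ + R = [182 313; 313 576]
step 0: K = P̄·Hᵀ·S⁻¹ = [3460/6863 -784/6863; 1785/6863 -2507/6863]
step 0: x' = x̄ + K·y = [14668/6863, 12764/6863]
step 0: P' = (I − K·H)·P̄ = [8765/6863 7150/6863; 7150/6863 8945/6863]
step 1: x̄ = F·x = [3808/6863, -44004/6863]
step 1: P̄ = F·P·Fᵀ + Q = [34229/6863 -9690/6863; -9690/6863 106337/6863]
step 1: y = z − H·x̄ = [-65346/6863, -125902/6863]
step 1: S = H·P̄·Hᵀ + R = [302602/6863 533447/6863; 533447/6863 1244544/6863]
step 1: K = P̄·Hᵀ·S⁻¹ = [6590792/13410433 -1774100/13410433; 3504783/13410433 -5148541/13410433]
step 1: x' = x̄ + K·y = [-22767336/13410433, -24905236/13410433]
step 1: P' = (I − K·H)·P̄ = [17046907/13410433 14321438/13410433; 14321438/13410433 18128527/13410433]
step 2: x̄ = F·x = [4275800/13410433, 68302008/13410433]
step 2: P̄ = F·P·Fᵀ + Q = [66361531/13410433 -16352814/13410433; -16352814/13410433 207063895/13410433]
step 2: y = z − H·x̄ = [19519109/13410433, 182943991/13410433]
step 2: S = H·P̄·Hᵀ + R = [578152574/13410433 1017460321/13410433; 1017460321/13410433 2392307112/13410433]
step 2: K = P̄·Hᵀ·S⁻¹ = [12801958816/25941966959 -3473515300/25941966959; 6838872009/25941966959 -9999411563/25941966959]
step 2: x' = x̄ + K·y = [-20480566132/25941966959, 5670574840/25941966959]
step 2: P' = (I − K·H)·P̄ = [33146301461/25941966959 27886726474/25941966959; 27886726474/25941966959 35256836921/25941966959]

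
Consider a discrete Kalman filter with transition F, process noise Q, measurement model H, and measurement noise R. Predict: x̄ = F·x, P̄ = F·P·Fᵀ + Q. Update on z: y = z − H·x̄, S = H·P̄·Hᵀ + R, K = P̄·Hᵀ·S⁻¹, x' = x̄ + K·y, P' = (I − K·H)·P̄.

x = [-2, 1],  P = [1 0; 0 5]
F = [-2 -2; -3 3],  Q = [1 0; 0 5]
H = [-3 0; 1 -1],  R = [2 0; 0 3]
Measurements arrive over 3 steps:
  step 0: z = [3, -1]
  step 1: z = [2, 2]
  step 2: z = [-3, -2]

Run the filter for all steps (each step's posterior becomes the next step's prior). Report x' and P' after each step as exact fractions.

step 0: x' = [-1273/1506, 3151/3012], P' = [487/2259 827/4518; 827/4518 26425/9036]
step 1: x' = [-8549876/20250323, -16988121/20250323], P' = [4176802/20250323 2481070/20250323; 2481070/20250323 50377099/20250323]
step 2: x' = [36674043655/38530065569, 94783667969/38530065569], P' = [7930660578/38530065569 4717562964/38530065569; 4717562964/38530065569 95806682796/38530065569]

step 0: x̄ = F·x = [2, 9]
step 0: P̄ = F·P·Fᵀ + Q = [25 -24; -24 59]
step 0: y = z − H·x̄ = [9, 6]
step 0: S = H·P̄·Hᵀ + R = [227 -147; -147 135]
step 0: K = P̄·Hᵀ·S⁻¹ = [-487/1506 49/4518; -827/3012 -8257/9036]
step 0: x' = x̄ + K·y = [-1273/1506, 3151/3012]
step 0: P' = (I − K·H)·P̄ = [487/2259 827/4518; 827/4518 26425/9036]
step 1: x̄ = F·x = [-605/1506, 5697/1004]
step 1: P̄ = F·P·Fᵀ + Q = [33940/2259 -8159/502; -8159/502 30085/1004]
step 1: y = z − H·x̄ = [399/502, 24325/3012]
step 1: S = H·P̄·Hᵀ + R = [34442/251 -141311/1506; -141311/1506 727357/9036]
step 1: K = P̄·Hᵀ·S⁻¹ = [-6265203/20250323 565244/20250323; -3721605/20250323 -15965343/20250323]
step 1: x' = x̄ + K·y = [-8549876/20250323, -16988121/20250323]
step 1: P' = (I − K·H)·P̄ = [4176802/20250323 2481070/20250323; 2481070/20250323 50377099/20250323]
step 2: x̄ = F·x = [51075994/20250323, -25314735/20250323]
step 2: P̄ = F·P·Fᵀ + Q = [258314487/20250323 -277201782/20250323; -277201782/20250323 547577464/20250323]
step 2: y = z − H·x̄ = [92477013/20250323, -116891375/20250323]
step 2: S = H·P̄·Hᵀ + R = [2365331029/20250323 -1606548807/20250323; -1606548807/20250323 1421046484/20250323]
step 2: K = P̄·Hᵀ·S⁻¹ = [-11895990867/38530065569 1071032538/38530065569; -7076344446/38530065569 -30363039944/38530065569]
step 2: x' = x̄ + K·y = [36674043655/38530065569, 94783667969/38530065569]
step 2: P' = (I − K·H)·P̄ = [7930660578/38530065569 4717562964/38530065569; 4717562964/38530065569 95806682796/38530065569]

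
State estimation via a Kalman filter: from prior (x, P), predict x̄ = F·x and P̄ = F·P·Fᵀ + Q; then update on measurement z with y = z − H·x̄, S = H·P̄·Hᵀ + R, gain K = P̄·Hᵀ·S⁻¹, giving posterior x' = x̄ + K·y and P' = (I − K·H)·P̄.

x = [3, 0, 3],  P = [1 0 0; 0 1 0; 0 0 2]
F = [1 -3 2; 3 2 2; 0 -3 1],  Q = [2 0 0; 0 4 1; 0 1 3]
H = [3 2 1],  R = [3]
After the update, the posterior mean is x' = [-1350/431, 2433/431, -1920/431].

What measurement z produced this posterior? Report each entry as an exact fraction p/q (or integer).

x̄ = F·x = [9, 15, 3]
P̄ = F·P·Fᵀ + Q = [20 5 13; 5 25 -1; 13 -1 14]
S = H·P̄·Hᵀ + R = [431]
K = P̄·Hᵀ·S⁻¹ = [83/431; 64/431; 51/431]
x' − x̄ = [-5229/431, -4032/431, -3213/431] = K·y
y = (KᵀK)⁻¹·Kᵀ·(x' − x̄) = [-63]
z = y + H·x̄ = [-63] + [60] = [-3]

z = [-3]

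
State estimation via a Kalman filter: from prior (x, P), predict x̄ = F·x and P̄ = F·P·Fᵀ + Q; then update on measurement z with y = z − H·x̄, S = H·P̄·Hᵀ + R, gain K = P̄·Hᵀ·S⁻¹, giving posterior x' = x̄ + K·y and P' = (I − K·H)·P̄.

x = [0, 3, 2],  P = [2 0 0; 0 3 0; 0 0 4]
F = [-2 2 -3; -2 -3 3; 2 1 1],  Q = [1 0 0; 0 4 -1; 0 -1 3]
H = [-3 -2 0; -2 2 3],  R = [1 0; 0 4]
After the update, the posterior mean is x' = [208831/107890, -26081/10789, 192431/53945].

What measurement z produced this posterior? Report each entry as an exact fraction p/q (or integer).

x̄ = F·x = [0, -3, 5]
P̄ = F·P·Fᵀ + Q = [57 -46 -14; -46 75 -6; -14 -6 18]
S = H·P̄·Hᵀ + R = [262 296; 296 1158]
K = P̄·Hᵀ·S⁻¹ = [-9037/107890 -10398/53945; -4010/10789 3112/10789; 10453/53945 589/53945]
x' − x̄ = [208831/107890, 6286/10789, -77294/53945] = K·y
y = (KᵀK)⁻¹·Kᵀ·(x' − x̄) = [-7, -7]
z = y + H·x̄ = [-7, -7] + [6, 9] = [-1, 2]

z = [-1, 2]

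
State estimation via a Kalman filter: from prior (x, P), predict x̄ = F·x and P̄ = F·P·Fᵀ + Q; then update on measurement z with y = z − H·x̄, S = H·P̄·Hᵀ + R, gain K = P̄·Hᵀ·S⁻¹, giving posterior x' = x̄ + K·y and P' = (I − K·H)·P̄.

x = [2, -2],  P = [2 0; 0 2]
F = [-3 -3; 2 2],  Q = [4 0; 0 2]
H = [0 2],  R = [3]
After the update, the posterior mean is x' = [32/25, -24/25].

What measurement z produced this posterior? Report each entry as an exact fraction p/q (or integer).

x̄ = F·x = [0, 0]
P̄ = F·P·Fᵀ + Q = [40 -24; -24 18]
S = H·P̄·Hᵀ + R = [75]
K = P̄·Hᵀ·S⁻¹ = [-16/25; 12/25]
x' − x̄ = [32/25, -24/25] = K·y
y = (KᵀK)⁻¹·Kᵀ·(x' − x̄) = [-2]
z = y + H·x̄ = [-2] + [0] = [-2]

z = [-2]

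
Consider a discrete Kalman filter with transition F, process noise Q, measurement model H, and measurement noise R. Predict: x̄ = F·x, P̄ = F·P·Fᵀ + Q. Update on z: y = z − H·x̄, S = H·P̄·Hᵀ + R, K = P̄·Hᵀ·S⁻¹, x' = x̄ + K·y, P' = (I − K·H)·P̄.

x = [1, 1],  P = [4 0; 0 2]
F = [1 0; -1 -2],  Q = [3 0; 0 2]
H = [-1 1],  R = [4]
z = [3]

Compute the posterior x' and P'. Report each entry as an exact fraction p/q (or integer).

x' = [-4/3, 9/11]
P' = [10/3 2; 2 46/11]

x̄ = F·x = [1, -3]
P̄ = F·P·Fᵀ + Q = [7 -4; -4 14]
y = z − H·x̄ = [7]
S = H·P̄·Hᵀ + R = [33]
K = P̄·Hᵀ·S⁻¹ = [-1/3; 6/11]
x' = x̄ + K·y = [-4/3, 9/11]
P' = (I − K·H)·P̄ = [10/3 2; 2 46/11]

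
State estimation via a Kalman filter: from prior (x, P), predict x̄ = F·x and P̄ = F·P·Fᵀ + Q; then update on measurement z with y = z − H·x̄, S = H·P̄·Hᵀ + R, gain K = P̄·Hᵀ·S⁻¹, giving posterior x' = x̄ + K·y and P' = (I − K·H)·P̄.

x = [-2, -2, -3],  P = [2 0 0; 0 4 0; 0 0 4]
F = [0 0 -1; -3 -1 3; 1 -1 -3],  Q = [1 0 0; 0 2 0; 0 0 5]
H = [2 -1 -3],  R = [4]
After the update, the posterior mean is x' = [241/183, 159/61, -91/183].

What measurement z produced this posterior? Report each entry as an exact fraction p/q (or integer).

x̄ = F·x = [3, -1, 9]
P̄ = F·P·Fᵀ + Q = [5 -12 12; -12 60 -38; 12 -38 47]
S = H·P̄·Hᵀ + R = [183]
K = P̄·Hᵀ·S⁻¹ = [-14/183; 10/61; -79/183]
x' − x̄ = [-308/183, 220/61, -1738/183] = K·y
y = (KᵀK)⁻¹·Kᵀ·(x' − x̄) = [22]
z = y + H·x̄ = [22] + [-20] = [2]

z = [2]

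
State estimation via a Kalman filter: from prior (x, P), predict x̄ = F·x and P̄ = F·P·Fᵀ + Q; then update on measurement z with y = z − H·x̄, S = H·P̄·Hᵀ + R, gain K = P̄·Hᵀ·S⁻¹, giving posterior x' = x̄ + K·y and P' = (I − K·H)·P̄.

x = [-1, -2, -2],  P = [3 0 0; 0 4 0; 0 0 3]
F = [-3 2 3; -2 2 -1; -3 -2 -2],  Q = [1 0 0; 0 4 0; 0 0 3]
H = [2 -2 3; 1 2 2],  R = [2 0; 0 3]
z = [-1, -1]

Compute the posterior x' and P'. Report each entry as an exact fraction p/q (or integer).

x' = [-1967773/195887, -217100/195887, 1105665/195887]
P' = [10047281/195887 1035154/195887 -6006716/195887; 1035154/195887 174301/195887 -599508/195887; -6006716/195887 -599508/195887 3630094/195887]

x̄ = F·x = [-7, 0, 11]
P̄ = F·P·Fᵀ + Q = [71 25 -7; 25 35 8; -7 8 58]
y = z − H·x̄ = [-20, -16]
S = H·P̄·Hᵀ + R = [568 367; 367 582]
K = P̄·Hᵀ·S⁻¹ = [2053/195887 34719/195887; -38409/195887 61580/195887; 37933/195887 18152/195887]
x' = x̄ + K·y = [-1967773/195887, -217100/195887, 1105665/195887]
P' = (I − K·H)·P̄ = [10047281/195887 1035154/195887 -6006716/195887; 1035154/195887 174301/195887 -599508/195887; -6006716/195887 -599508/195887 3630094/195887]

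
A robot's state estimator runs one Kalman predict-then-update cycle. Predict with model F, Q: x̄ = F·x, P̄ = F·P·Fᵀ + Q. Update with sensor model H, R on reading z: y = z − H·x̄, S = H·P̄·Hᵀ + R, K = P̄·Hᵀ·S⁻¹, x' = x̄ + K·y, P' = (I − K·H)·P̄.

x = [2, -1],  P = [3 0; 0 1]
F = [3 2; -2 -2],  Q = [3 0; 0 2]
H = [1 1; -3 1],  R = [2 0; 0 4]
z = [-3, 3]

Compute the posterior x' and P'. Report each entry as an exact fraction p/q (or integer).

x̄ = F·x = [4, -2]
P̄ = F·P·Fᵀ + Q = [34 -22; -22 18]
y = z − H·x̄ = [-5, 17]
S = H·P̄·Hᵀ + R = [10 -40; -40 460]
K = P̄·Hᵀ·S⁻¹ = [14/75 -19/75; 38/75 17/75]
x' = x̄ + K·y = [-31/25, -17/25]
P' = (I − K·H)·P̄ = [26/75 2/75; 2/75 74/75]

x' = [-31/25, -17/25]
P' = [26/75 2/75; 2/75 74/75]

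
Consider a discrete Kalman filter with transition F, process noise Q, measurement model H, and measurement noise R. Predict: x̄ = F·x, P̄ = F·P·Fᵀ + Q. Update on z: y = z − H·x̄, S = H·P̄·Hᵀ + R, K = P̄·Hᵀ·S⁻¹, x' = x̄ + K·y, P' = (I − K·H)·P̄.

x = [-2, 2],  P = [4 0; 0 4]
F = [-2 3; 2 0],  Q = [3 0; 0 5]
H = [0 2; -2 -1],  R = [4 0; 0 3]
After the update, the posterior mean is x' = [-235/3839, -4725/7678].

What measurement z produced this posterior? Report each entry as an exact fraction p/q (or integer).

z = [-1, 1]

x̄ = F·x = [10, -4]
P̄ = F·P·Fᵀ + Q = [55 -16; -16 21]
S = H·P̄·Hᵀ + R = [88 22; 22 180]
K = P̄·Hᵀ·S⁻¹ = [-923/3839 -172/349; 3659/7678 1/349]
x' − x̄ = [-38625/3839, 25987/7678] = K·y
y = (KᵀK)⁻¹·Kᵀ·(x' − x̄) = [7, 17]
z = y + H·x̄ = [7, 17] + [-8, -16] = [-1, 1]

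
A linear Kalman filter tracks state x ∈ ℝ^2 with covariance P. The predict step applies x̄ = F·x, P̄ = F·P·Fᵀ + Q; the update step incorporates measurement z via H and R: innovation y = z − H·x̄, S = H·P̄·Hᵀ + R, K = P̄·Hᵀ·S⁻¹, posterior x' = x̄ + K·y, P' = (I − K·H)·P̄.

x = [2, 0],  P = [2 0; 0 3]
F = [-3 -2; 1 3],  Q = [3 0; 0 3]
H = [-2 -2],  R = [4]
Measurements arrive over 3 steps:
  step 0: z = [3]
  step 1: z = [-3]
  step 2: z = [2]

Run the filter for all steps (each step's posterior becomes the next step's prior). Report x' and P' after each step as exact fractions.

step 0: x' = [-19/4, 28/9], P' = [57/2 -28; -28 256/9]
step 1: x' = [39913/9412, -25395/9412], P' = [32495/4706 -30891/4706; -30891/4706 33975/4706]
step 2: x' = [-2450661/640922, 856965/320461], P' = [2305272/320461 -2195025/320461; -2195025/320461 2400533/320461]

step 0: x̄ = F·x = [-6, 2]
step 0: P̄ = F·P·Fᵀ + Q = [33 -24; -24 32]
step 0: y = z − H·x̄ = [-5]
step 0: S = H·P̄·Hᵀ + R = [72]
step 0: K = P̄·Hᵀ·S⁻¹ = [-1/4; -2/9]
step 0: x' = x̄ + K·y = [-19/4, 28/9]
step 0: P' = (I − K·H)·P̄ = [57/2 -28; -28 256/9]
step 1: x̄ = F·x = [289/36, 55/12]
step 1: P̄ = F·P·Fᵀ + Q = [671/18 311/6; 311/6 239/2]
step 1: y = z − H·x̄ = [200/9]
step 1: S = H·P̄·Hᵀ + R = [9412/9]
step 1: K = P̄·Hᵀ·S⁻¹ = [-401/2353; -771/2353]
step 1: x' = x̄ + K·y = [39913/9412, -25395/9412]
step 1: P' = (I − K·H)·P̄ = [32495/4706 -30891/4706; -30891/4706 33975/4706]
step 2: x̄ = F·x = [-68949/9412, -9068/2353]
step 2: P̄ = F·P·Fᵀ + Q = [71781/4706 19233/2353; 19233/2353 83521/2353]
step 2: y = z − H·x̄ = [-95809/4706]
step 2: S = H·P̄·Hᵀ + R = [640922/2353]
step 2: K = P̄·Hᵀ·S⁻¹ = [-110247/640922; -102754/320461]
step 2: x' = x̄ + K·y = [-2450661/640922, 856965/320461]
step 2: P' = (I − K·H)·P̄ = [2305272/320461 -2195025/320461; -2195025/320461 2400533/320461]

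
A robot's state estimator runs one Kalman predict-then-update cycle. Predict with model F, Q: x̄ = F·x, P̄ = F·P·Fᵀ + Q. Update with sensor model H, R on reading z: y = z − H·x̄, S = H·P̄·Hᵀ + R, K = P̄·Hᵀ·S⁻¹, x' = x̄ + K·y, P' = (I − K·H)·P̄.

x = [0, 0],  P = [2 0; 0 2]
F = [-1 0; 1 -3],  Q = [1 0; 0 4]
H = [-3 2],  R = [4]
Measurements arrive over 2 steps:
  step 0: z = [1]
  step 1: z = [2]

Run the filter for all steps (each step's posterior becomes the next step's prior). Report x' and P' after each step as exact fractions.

step 0: x' = [-13/151, 54/151], P' = [284/151 400/151; 400/151 708/151]
step 1: x' = [3528/12967, 16877/12967], P' = [35516/12967 54328/12967; 54328/12967 95436/12967]

step 0: x̄ = F·x = [0, 0]
step 0: P̄ = F·P·Fᵀ + Q = [3 -2; -2 24]
step 0: y = z − H·x̄ = [1]
step 0: S = H·P̄·Hᵀ + R = [151]
step 0: K = P̄·Hᵀ·S⁻¹ = [-13/151; 54/151]
step 0: x' = x̄ + K·y = [-13/151, 54/151]
step 0: P' = (I − K·H)·P̄ = [284/151 400/151; 400/151 708/151]
step 1: x̄ = F·x = [13/151, -175/151]
step 1: P̄ = F·P·Fᵀ + Q = [435/151 916/151; 916/151 4860/151]
step 1: y = z − H·x̄ = [691/151]
step 1: S = H·P̄·Hᵀ + R = [12967/151]
step 1: K = P̄·Hᵀ·S⁻¹ = [527/12967; 6972/12967]
step 1: x' = x̄ + K·y = [3528/12967, 16877/12967]
step 1: P' = (I − K·H)·P̄ = [35516/12967 54328/12967; 54328/12967 95436/12967]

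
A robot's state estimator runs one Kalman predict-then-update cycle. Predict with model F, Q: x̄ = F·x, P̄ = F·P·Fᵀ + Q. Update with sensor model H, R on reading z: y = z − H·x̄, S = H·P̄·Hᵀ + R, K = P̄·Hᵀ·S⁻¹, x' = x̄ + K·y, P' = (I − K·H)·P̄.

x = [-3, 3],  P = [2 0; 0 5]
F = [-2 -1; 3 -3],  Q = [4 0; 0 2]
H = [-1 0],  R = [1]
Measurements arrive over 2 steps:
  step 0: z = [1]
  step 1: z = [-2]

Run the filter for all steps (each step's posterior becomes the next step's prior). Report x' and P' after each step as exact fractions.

step 0: x' = [-7/9, -56/3], P' = [17/18 1/6; 1/6 129/2]
step 1: x' = [2990/1331, 9657/1331], P' = [1313/1331 3390/1331; 3390/1331 144178/1331]

step 0: x̄ = F·x = [3, -18]
step 0: P̄ = F·P·Fᵀ + Q = [17 3; 3 65]
step 0: y = z − H·x̄ = [4]
step 0: S = H·P̄·Hᵀ + R = [18]
step 0: K = P̄·Hᵀ·S⁻¹ = [-17/18; -1/6]
step 0: x' = x̄ + K·y = [-7/9, -56/3]
step 0: P' = (I − K·H)·P̄ = [17/18 1/6; 1/6 129/2]
step 1: x̄ = F·x = [182/9, 161/3]
step 1: P̄ = F·P·Fᵀ + Q = [1313/18 565/3; 565/3 588]
step 1: y = z − H·x̄ = [164/9]
step 1: S = H·P̄·Hᵀ + R = [1331/18]
step 1: K = P̄·Hᵀ·S⁻¹ = [-1313/1331; -3390/1331]
step 1: x' = x̄ + K·y = [2990/1331, 9657/1331]
step 1: P' = (I − K·H)·P̄ = [1313/1331 3390/1331; 3390/1331 144178/1331]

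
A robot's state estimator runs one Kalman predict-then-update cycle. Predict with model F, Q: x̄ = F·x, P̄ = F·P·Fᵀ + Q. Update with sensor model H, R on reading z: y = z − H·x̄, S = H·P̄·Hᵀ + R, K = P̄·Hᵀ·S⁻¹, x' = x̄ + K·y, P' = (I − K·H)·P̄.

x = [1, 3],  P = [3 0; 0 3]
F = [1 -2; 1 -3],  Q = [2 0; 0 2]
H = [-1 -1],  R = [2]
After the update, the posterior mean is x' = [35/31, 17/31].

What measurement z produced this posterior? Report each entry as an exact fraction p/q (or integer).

x̄ = F·x = [-5, -8]
P̄ = F·P·Fᵀ + Q = [17 21; 21 32]
S = H·P̄·Hᵀ + R = [93]
K = P̄·Hᵀ·S⁻¹ = [-38/93; -53/93]
x' − x̄ = [190/31, 265/31] = K·y
y = (KᵀK)⁻¹·Kᵀ·(x' − x̄) = [-15]
z = y + H·x̄ = [-15] + [13] = [-2]

z = [-2]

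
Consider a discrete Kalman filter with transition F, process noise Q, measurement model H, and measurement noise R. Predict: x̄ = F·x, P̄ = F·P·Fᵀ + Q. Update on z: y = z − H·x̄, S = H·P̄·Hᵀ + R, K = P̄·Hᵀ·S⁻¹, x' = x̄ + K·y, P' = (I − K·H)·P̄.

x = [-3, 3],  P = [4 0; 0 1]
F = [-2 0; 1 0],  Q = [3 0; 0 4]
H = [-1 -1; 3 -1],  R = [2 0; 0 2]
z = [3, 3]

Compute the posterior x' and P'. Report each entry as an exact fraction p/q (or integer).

x̄ = F·x = [6, -3]
P̄ = F·P·Fᵀ + Q = [19 -8; -8 8]
y = z − H·x̄ = [6, -18]
S = H·P̄·Hᵀ + R = [13 -33; -33 229]
K = P̄·Hᵀ·S⁻¹ = [-187/944 241/944; -33/59 -13/59]
x' = x̄ + K·y = [51/236, -141/59]
P' = (I − K·H)·P̄ = [107/472 10/59; 10/59 56/59]

x' = [51/236, -141/59]
P' = [107/472 10/59; 10/59 56/59]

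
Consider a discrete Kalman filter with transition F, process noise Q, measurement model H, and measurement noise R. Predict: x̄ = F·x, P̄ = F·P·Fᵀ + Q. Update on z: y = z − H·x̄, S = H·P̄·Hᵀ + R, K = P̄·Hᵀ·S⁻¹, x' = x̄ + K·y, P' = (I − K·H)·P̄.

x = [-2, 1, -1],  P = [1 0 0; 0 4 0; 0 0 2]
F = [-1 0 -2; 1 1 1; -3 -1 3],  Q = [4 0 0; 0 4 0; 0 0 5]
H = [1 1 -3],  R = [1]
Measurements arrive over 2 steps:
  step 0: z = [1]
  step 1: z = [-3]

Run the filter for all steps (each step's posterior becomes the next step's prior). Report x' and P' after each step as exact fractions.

step 0: x̄ = F·x = [4, -2, 2]
step 0: P̄ = F·P·Fᵀ + Q = [13 -5 -9; -5 11 -1; -9 -1 36]
step 0: y = z − H·x̄ = [5]
step 0: S = H·P̄·Hᵀ + R = [399]
step 0: K = P̄·Hᵀ·S⁻¹ = [5/57; 3/133; -118/399]
step 0: x' = x̄ + K·y = [253/57, -251/133, 208/399]
step 0: P' = (I − K·H)·P̄ = [566/57 -110/19 77/57; -110/19 1436/133 221/133; 77/57 221/133 440/399]
step 1: x̄ = F·x = [-729/133, 1226/399, -1312/133]
step 1: P̄ = F·P·Fᵀ + Q = [3158/133 -1825/133 3293/133; -1825/133 8090/399 -1436/133; 3293/133 -1436/133 6127/133]
step 1: y = z − H·x̄ = [-12044/399]
step 1: S = H·P̄·Hᵀ + R = [139016/399]
step 1: K = P̄·Hᵀ·S⁻¹ = [-12819/69508; 15539/139016; -12393/34754]
step 1: x' = x̄ + K·y = [1490/17377, -10475/34754, 15626/17377]
step 1: P' = (I − K·H)·P̄ = [413365/34754 -454541/69508 32084/17377; -454541/69508 2213481/139016 107405/34754; 32084/17377 107405/34754 30661/17377]

step 0: x' = [253/57, -251/133, 208/399], P' = [566/57 -110/19 77/57; -110/19 1436/133 221/133; 77/57 221/133 440/399]
step 1: x' = [1490/17377, -10475/34754, 15626/17377], P' = [413365/34754 -454541/69508 32084/17377; -454541/69508 2213481/139016 107405/34754; 32084/17377 107405/34754 30661/17377]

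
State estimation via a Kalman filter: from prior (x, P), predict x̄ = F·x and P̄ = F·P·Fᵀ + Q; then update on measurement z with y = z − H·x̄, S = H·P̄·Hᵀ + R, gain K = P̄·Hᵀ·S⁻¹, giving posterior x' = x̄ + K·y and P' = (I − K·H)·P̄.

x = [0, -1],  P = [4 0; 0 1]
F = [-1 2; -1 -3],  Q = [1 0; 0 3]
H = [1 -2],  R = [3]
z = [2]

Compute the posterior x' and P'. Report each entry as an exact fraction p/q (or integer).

x' = [-19/42, -22/21]
P' = [587/84 137/42; 137/42 47/21]

x̄ = F·x = [-2, 3]
P̄ = F·P·Fᵀ + Q = [9 -2; -2 16]
y = z − H·x̄ = [10]
S = H·P̄·Hᵀ + R = [84]
K = P̄·Hᵀ·S⁻¹ = [13/84; -17/42]
x' = x̄ + K·y = [-19/42, -22/21]
P' = (I − K·H)·P̄ = [587/84 137/42; 137/42 47/21]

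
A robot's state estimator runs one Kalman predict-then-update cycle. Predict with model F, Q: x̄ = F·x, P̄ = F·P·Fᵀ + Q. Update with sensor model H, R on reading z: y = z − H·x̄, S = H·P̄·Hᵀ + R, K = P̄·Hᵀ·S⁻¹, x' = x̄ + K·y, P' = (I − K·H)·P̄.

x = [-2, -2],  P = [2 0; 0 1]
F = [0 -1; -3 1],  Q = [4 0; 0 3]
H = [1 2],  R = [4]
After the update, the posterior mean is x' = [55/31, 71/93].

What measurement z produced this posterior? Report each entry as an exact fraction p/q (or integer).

z = [3]

x̄ = F·x = [2, 4]
P̄ = F·P·Fᵀ + Q = [5 -1; -1 22]
S = H·P̄·Hᵀ + R = [93]
K = P̄·Hᵀ·S⁻¹ = [1/31; 43/93]
x' − x̄ = [-7/31, -301/93] = K·y
y = (KᵀK)⁻¹·Kᵀ·(x' − x̄) = [-7]
z = y + H·x̄ = [-7] + [10] = [3]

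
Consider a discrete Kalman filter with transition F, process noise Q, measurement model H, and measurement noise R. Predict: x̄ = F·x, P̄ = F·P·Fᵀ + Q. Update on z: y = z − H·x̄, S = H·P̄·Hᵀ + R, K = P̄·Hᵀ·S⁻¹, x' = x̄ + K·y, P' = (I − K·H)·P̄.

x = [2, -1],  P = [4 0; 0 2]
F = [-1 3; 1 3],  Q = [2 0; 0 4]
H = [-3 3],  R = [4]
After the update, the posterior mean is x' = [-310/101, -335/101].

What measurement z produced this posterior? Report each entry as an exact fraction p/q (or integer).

z = [-1]

x̄ = F·x = [-5, -1]
P̄ = F·P·Fᵀ + Q = [24 14; 14 26]
S = H·P̄·Hᵀ + R = [202]
K = P̄·Hᵀ·S⁻¹ = [-15/101; 18/101]
x' − x̄ = [195/101, -234/101] = K·y
y = (KᵀK)⁻¹·Kᵀ·(x' − x̄) = [-13]
z = y + H·x̄ = [-13] + [12] = [-1]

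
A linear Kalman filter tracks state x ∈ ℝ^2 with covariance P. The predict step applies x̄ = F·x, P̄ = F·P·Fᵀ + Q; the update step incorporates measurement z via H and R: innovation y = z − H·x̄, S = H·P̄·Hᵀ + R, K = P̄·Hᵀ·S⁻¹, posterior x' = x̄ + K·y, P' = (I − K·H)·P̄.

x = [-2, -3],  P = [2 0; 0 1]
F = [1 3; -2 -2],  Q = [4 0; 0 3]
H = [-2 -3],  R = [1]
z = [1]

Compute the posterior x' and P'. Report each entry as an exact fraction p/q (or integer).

x̄ = F·x = [-11, 10]
P̄ = F·P·Fᵀ + Q = [15 -10; -10 15]
y = z − H·x̄ = [9]
S = H·P̄·Hᵀ + R = [76]
K = P̄·Hᵀ·S⁻¹ = [0; -25/76]
x' = x̄ + K·y = [-11, 535/76]
P' = (I − K·H)·P̄ = [15 -10; -10 515/76]

x' = [-11, 535/76]
P' = [15 -10; -10 515/76]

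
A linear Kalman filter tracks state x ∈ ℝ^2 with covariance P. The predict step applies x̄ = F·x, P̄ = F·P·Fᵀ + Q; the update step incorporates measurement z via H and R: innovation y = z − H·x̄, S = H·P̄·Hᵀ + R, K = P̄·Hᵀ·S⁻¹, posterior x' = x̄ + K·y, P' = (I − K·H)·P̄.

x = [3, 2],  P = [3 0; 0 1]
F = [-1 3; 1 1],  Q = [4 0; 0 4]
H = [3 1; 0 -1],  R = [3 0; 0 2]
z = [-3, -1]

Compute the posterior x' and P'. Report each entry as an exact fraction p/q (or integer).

x' = [-1083/743, 1227/743]
P' = [368/743 -384/743; -384/743 1176/743]

x̄ = F·x = [3, 5]
P̄ = F·P·Fᵀ + Q = [16 0; 0 8]
y = z − H·x̄ = [-17, 4]
S = H·P̄·Hᵀ + R = [155 -8; -8 10]
K = P̄·Hᵀ·S⁻¹ = [240/743 192/743; 8/743 -588/743]
x' = x̄ + K·y = [-1083/743, 1227/743]
P' = (I − K·H)·P̄ = [368/743 -384/743; -384/743 1176/743]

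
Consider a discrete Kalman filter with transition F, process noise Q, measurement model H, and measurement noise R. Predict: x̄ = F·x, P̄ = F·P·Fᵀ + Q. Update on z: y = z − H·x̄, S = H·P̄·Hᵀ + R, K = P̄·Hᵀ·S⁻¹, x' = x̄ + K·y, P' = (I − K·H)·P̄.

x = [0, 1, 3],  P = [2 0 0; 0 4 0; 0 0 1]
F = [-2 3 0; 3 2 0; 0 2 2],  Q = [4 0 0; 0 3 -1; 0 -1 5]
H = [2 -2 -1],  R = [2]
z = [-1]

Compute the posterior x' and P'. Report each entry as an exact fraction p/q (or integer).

x̄ = F·x = [3, 2, 8]
P̄ = F·P·Fᵀ + Q = [48 12 24; 12 37 15; 24 15 25]
y = z − H·x̄ = [5]
S = H·P̄·Hᵀ + R = [235]
K = P̄·Hᵀ·S⁻¹ = [48/235; -13/47; -7/235]
x' = x̄ + K·y = [189/47, 29/47, 369/47]
P' = (I − K·H)·P̄ = [8976/235 1188/47 5976/235; 1188/47 894/47 614/47; 5976/235 614/47 5826/235]

x' = [189/47, 29/47, 369/47]
P' = [8976/235 1188/47 5976/235; 1188/47 894/47 614/47; 5976/235 614/47 5826/235]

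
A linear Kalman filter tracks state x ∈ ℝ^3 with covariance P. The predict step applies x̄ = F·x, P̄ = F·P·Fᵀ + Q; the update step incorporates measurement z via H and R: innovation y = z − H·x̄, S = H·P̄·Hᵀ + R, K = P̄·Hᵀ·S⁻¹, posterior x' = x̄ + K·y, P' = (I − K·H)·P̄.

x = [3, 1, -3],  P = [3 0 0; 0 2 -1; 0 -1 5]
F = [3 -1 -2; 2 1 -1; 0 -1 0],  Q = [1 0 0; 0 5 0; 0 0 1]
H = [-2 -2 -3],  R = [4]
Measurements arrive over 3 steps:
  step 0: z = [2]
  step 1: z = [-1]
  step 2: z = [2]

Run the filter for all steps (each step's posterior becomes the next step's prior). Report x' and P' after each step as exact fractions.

step 0: x̄ = F·x = [14, 10, -1]
step 0: P̄ = F·P·Fᵀ + Q = [46 27 0; 27 26 -3; 0 -3 3]
step 0: y = z − H·x̄ = [47]
step 0: S = H·P̄·Hᵀ + R = [499]
step 0: K = P̄·Hᵀ·S⁻¹ = [-146/499; -97/499; -3/499]
step 0: x' = x̄ + K·y = [124/499, 431/499, -640/499]
step 0: P' = (I − K·H)·P̄ = [1638/499 -689/499 -438/499; -689/499 3565/499 -1788/499; -438/499 -1788/499 1488/499]
step 1: x̄ = F·x = [1221/499, 1319/499, -431/499]
step 1: P̄ = F·P·Fᵀ + Q = [26996/499 13404/499 2056/499; 13404/499 16672/499 -3975/499; 2056/499 -3975/499 4064/499]
step 1: y = z − H·x̄ = [3288/499]
step 1: S = H·P̄·Hᵀ + R = [297448/499]
step 1: K = P̄·Hᵀ·S⁻¹ = [-10871/37181; -48227/297448; -4177/148724]
step 1: x' = x̄ + K·y = [19347/37181, 58558/37181, -38995/37181]
step 1: P' = (I − K·H)·P̄ = [116852/37181 -51907/37181 -28802/37181; -51907/37181 5276973/297448 -1588421/148724; -28802/37181 -1588421/148724 570661/74362]
step 2: x̄ = F·x = [77473/37181, 136247/37181, -58558/37181]
step 2: P̄ = F·P·Fᵀ + Q = [15667501/297448 9271709/297448 169057/297448; 9271709/297448 18400445/297448 -7623303/297448; 169057/297448 -7623303/297448 5574421/297448]
step 2: y = z − H·x̄ = [326128/37181]
step 2: S = H·P̄·Hᵀ + R = [172354085/297448]
step 2: K = P̄·Hᵀ·S⁻¹ = [-50385591/172354085; -32474399/172354085; -1814771/172354085]
step 2: x' = x̄ + K·y = [-82820903/172354085, 346733983/172354085, -287366078/172354085]
step 2: P' = (I − K·H)·P̄ = [543456398/172354085 -128509403/172354085 -209450542/172354085; -128509403/172354085 7116555738/172354085 -4615398358/172354085; -209450542/172354085 -4615398358/172354085 3218985628/172354085]

step 0: x' = [124/499, 431/499, -640/499], P' = [1638/499 -689/499 -438/499; -689/499 3565/499 -1788/499; -438/499 -1788/499 1488/499]
step 1: x' = [19347/37181, 58558/37181, -38995/37181], P' = [116852/37181 -51907/37181 -28802/37181; -51907/37181 5276973/297448 -1588421/148724; -28802/37181 -1588421/148724 570661/74362]
step 2: x' = [-82820903/172354085, 346733983/172354085, -287366078/172354085], P' = [543456398/172354085 -128509403/172354085 -209450542/172354085; -128509403/172354085 7116555738/172354085 -4615398358/172354085; -209450542/172354085 -4615398358/172354085 3218985628/172354085]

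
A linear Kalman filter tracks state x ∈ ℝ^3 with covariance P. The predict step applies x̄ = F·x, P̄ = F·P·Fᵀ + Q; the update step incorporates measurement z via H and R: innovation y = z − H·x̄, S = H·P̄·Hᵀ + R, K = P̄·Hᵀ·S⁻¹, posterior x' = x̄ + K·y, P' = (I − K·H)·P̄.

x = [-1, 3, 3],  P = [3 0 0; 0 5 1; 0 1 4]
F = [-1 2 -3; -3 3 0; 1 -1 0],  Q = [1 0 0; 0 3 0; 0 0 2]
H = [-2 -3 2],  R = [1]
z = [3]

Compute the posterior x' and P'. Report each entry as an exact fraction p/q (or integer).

x' = [-6065/818, 5313/1636, -432/409]
P' = [9023/409 -9759/818 1678/409; -9759/818 11811/1636 -492/409; 1678/409 -492/409 954/409]

x̄ = F·x = [-2, 12, -4]
P̄ = F·P·Fᵀ + Q = [48 30 -10; 30 75 -24; -10 -24 10]
y = z − H·x̄ = [43]
S = H·P̄·Hᵀ + R = [1636]
K = P̄·Hᵀ·S⁻¹ = [-103/818; -333/1636; 28/409]
x' = x̄ + K·y = [-6065/818, 5313/1636, -432/409]
P' = (I − K·H)·P̄ = [9023/409 -9759/818 1678/409; -9759/818 11811/1636 -492/409; 1678/409 -492/409 954/409]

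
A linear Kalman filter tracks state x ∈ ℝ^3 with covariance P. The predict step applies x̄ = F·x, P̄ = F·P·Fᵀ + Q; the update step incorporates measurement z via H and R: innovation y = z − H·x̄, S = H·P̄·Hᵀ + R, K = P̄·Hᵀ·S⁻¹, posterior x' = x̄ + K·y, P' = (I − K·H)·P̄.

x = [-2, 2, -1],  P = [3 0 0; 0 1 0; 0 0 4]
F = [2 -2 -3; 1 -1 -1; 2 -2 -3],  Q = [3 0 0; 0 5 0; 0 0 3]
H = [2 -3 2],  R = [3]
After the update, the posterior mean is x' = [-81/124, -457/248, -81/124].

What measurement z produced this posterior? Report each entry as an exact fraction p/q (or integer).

x̄ = F·x = [-5, -3, -5]
P̄ = F·P·Fᵀ + Q = [55 20 52; 20 13 20; 52 20 55]
S = H·P̄·Hᵀ + R = [496]
K = P̄·Hᵀ·S⁻¹ = [77/248; 41/496; 77/248]
x' − x̄ = [539/124, 287/248, 539/124] = K·y
y = (KᵀK)⁻¹·Kᵀ·(x' − x̄) = [14]
z = y + H·x̄ = [14] + [-11] = [3]

z = [3]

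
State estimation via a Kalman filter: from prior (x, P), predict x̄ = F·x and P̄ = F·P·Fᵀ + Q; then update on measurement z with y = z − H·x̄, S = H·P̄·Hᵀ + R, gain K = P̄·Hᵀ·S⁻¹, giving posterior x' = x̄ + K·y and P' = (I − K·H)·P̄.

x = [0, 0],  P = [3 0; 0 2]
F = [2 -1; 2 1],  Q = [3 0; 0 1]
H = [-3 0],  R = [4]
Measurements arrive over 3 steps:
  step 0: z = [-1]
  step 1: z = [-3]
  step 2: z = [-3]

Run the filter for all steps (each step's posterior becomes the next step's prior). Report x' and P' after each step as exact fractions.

step 0: x̄ = F·x = [0, 0]
step 0: P̄ = F·P·Fᵀ + Q = [17 10; 10 15]
step 0: y = z − H·x̄ = [-1]
step 0: S = H·P̄·Hᵀ + R = [157]
step 0: K = P̄·Hᵀ·S⁻¹ = [-51/157; -30/157]
step 0: x' = x̄ + K·y = [51/157, 30/157]
step 0: P' = (I − K·H)·P̄ = [68/157 40/157; 40/157 1455/157]
step 1: x̄ = F·x = [72/157, 132/157]
step 1: P̄ = F·P·Fᵀ + Q = [2038/157 -1183/157; -1183/157 2044/157]
step 1: y = z − H·x̄ = [-255/157]
step 1: S = H·P̄·Hᵀ + R = [18970/157]
step 1: K = P̄·Hᵀ·S⁻¹ = [-3057/9485; 507/2710]
step 1: x' = x̄ + K·y = [1863/1897, 291/542]
step 1: P' = (I − K·H)·P̄ = [4076/9485 -338/1355; -338/1355 23821/2710]
step 2: x̄ = F·x = [5415/3794, 9489/3794]
step 2: P̄ = F·P·Fᵀ + Q = [275193/18970 -134139/18970; -134139/18970 199397/18970]
step 2: y = z − H·x̄ = [4863/3794]
step 2: S = H·P̄·Hᵀ + R = [2552617/18970]
step 2: K = P̄·Hᵀ·S⁻¹ = [-825579/2552617; 402417/2552617]
step 2: x' = x̄ + K·y = [2585037/2552617, 6900036/2552617]
step 2: P' = (I − K·H)·P̄ = [1100772/2552617 -536556/2552617; -536556/2552617 18294398/2552617]

step 0: x' = [51/157, 30/157], P' = [68/157 40/157; 40/157 1455/157]
step 1: x' = [1863/1897, 291/542], P' = [4076/9485 -338/1355; -338/1355 23821/2710]
step 2: x' = [2585037/2552617, 6900036/2552617], P' = [1100772/2552617 -536556/2552617; -536556/2552617 18294398/2552617]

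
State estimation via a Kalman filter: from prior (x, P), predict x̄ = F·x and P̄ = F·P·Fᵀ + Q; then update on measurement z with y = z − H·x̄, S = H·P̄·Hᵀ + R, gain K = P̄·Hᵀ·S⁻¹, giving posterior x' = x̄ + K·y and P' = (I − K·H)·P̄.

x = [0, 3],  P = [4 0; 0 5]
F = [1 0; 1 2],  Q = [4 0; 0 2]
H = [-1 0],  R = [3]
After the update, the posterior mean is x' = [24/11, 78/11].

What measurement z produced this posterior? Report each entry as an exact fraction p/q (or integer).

z = [-3]

x̄ = F·x = [0, 6]
P̄ = F·P·Fᵀ + Q = [8 4; 4 26]
S = H·P̄·Hᵀ + R = [11]
K = P̄·Hᵀ·S⁻¹ = [-8/11; -4/11]
x' − x̄ = [24/11, 12/11] = K·y
y = (KᵀK)⁻¹·Kᵀ·(x' − x̄) = [-3]
z = y + H·x̄ = [-3] + [0] = [-3]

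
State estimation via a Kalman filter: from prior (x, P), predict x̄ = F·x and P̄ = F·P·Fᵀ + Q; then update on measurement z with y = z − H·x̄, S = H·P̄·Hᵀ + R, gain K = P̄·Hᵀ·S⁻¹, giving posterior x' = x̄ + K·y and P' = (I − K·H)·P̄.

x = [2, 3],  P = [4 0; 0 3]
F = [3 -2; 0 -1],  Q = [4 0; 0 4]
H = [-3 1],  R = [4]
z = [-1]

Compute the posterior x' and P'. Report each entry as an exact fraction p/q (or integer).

x̄ = F·x = [0, -3]
P̄ = F·P·Fᵀ + Q = [52 6; 6 7]
y = z − H·x̄ = [2]
S = H·P̄·Hᵀ + R = [443]
K = P̄·Hᵀ·S⁻¹ = [-150/443; -11/443]
x' = x̄ + K·y = [-300/443, -1351/443]
P' = (I − K·H)·P̄ = [536/443 1008/443; 1008/443 2980/443]

x' = [-300/443, -1351/443]
P' = [536/443 1008/443; 1008/443 2980/443]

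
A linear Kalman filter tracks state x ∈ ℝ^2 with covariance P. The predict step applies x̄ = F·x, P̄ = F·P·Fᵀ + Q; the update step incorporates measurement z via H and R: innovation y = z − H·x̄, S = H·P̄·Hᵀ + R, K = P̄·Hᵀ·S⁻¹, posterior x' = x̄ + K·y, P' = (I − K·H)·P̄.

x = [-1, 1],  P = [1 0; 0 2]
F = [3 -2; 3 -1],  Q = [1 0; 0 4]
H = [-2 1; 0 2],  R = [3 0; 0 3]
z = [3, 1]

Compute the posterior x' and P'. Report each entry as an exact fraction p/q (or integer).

x' = [-2581/1910, 541/1910]
P' = [1677/1910 723/1910; 723/1910 1347/1910]

x̄ = F·x = [-5, -4]
P̄ = F·P·Fᵀ + Q = [18 13; 13 15]
y = z − H·x̄ = [-3, 9]
S = H·P̄·Hᵀ + R = [38 -22; -22 63]
K = P̄·Hᵀ·S⁻¹ = [-877/1910 241/955; -33/1910 449/955]
x' = x̄ + K·y = [-2581/1910, 541/1910]
P' = (I − K·H)·P̄ = [1677/1910 723/1910; 723/1910 1347/1910]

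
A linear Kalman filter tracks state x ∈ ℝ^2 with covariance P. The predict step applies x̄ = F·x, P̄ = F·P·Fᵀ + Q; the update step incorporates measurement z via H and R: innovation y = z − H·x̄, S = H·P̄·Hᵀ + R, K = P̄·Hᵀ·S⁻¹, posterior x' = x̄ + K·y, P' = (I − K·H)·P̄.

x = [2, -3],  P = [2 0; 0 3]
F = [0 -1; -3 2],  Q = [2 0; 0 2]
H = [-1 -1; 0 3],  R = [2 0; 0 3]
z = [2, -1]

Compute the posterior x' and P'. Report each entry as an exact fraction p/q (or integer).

x̄ = F·x = [3, -12]
P̄ = F·P·Fᵀ + Q = [5 -6; -6 32]
y = z − H·x̄ = [-7, 35]
S = H·P̄·Hᵀ + R = [27 -78; -78 291]
K = P̄·Hᵀ·S⁻¹ = [-371/591 -136/591; -26/591 188/591]
x' = x̄ + K·y = [-130/197, -110/197]
P' = (I − K·H)·P̄ = [878/591 -136/591; -136/591 188/591]

x' = [-130/197, -110/197]
P' = [878/591 -136/591; -136/591 188/591]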